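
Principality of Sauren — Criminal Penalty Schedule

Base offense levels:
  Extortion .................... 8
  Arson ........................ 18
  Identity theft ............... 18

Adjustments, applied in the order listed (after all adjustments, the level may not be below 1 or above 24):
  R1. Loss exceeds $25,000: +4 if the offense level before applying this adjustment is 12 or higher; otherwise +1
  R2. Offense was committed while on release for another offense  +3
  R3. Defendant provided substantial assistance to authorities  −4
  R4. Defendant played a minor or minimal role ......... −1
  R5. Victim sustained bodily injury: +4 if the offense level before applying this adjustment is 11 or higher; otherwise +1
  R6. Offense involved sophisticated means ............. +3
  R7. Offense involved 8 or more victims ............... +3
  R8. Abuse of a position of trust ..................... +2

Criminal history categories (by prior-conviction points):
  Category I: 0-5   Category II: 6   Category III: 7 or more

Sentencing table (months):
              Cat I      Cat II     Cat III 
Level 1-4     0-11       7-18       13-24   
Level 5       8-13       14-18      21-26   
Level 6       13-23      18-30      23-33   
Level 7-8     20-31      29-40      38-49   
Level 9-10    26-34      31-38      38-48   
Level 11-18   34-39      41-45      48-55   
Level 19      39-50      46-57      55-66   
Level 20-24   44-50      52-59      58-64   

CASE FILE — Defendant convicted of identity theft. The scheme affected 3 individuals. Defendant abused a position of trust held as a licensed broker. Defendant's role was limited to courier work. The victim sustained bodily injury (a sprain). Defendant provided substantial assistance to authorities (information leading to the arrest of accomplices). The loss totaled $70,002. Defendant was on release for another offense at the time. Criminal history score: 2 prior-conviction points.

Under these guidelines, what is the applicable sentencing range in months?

44-50 months

Base offense level for identity theft: 18.
R1 applies (level before this adjustment is 18 ≥ 12, so +4): 18 + 4 = 22.
R2 applies: 22 + 3 = 25.
R3 applies: 25 − 4 = 21.
R4 applies: 21 − 1 = 20.
R5 applies (level before this adjustment is 20 ≥ 11, so +4): 20 + 4 = 24.
R6 does not apply.
R7 does not apply.
R8 applies: 24 + 2 = 26.
Level 26 exceeds the maximum of 24; capped at 24.
Final offense level: 24.
Criminal history: 2 prior points → Category I (0-5).
Level 24 falls in the 20-24 band.
Grid: Level 20-24 × Category I = 44-50 months.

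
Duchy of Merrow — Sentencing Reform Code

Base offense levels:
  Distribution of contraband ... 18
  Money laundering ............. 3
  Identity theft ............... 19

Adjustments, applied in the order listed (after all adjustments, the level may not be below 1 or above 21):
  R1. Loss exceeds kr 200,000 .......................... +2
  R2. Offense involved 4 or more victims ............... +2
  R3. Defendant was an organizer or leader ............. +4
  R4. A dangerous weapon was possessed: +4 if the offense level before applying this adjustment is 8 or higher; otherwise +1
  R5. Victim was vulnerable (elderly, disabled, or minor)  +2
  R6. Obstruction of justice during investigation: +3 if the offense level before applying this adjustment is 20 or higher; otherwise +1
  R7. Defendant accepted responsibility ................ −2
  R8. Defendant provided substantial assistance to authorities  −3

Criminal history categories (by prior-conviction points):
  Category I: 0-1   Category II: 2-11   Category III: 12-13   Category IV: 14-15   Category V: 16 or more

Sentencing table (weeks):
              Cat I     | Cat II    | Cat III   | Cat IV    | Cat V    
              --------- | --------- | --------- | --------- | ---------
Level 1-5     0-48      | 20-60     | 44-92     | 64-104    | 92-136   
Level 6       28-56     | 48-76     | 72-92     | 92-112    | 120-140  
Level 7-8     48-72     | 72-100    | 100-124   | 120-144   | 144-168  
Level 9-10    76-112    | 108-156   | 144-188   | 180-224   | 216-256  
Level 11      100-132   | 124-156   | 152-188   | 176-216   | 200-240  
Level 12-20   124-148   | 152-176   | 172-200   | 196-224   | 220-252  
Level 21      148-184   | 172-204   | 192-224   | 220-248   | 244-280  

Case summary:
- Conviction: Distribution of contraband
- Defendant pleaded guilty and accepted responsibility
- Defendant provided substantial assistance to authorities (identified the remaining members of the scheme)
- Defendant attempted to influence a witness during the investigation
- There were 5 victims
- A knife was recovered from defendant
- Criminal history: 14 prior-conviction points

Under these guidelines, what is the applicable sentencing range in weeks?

220-248 weeks

Base offense level for distribution of contraband: 18.
R1 does not apply.
R2 applies: 18 + 2 = 20.
R3 does not apply.
R4 applies (level before this adjustment is 20 ≥ 8, so +4): 20 + 4 = 24.
R6 applies (level before this adjustment is 24 ≥ 20, so +3): 24 + 3 = 27.
R7 applies: 27 − 2 = 25.
R8 applies: 25 − 3 = 22.
Level 22 exceeds the maximum of 21; capped at 21.
Final offense level: 21.
Criminal history: 14 prior points → Category IV (14-15).
Level 21 falls in the 21 band.
Grid: Level 21 × Category IV = 220-248 weeks.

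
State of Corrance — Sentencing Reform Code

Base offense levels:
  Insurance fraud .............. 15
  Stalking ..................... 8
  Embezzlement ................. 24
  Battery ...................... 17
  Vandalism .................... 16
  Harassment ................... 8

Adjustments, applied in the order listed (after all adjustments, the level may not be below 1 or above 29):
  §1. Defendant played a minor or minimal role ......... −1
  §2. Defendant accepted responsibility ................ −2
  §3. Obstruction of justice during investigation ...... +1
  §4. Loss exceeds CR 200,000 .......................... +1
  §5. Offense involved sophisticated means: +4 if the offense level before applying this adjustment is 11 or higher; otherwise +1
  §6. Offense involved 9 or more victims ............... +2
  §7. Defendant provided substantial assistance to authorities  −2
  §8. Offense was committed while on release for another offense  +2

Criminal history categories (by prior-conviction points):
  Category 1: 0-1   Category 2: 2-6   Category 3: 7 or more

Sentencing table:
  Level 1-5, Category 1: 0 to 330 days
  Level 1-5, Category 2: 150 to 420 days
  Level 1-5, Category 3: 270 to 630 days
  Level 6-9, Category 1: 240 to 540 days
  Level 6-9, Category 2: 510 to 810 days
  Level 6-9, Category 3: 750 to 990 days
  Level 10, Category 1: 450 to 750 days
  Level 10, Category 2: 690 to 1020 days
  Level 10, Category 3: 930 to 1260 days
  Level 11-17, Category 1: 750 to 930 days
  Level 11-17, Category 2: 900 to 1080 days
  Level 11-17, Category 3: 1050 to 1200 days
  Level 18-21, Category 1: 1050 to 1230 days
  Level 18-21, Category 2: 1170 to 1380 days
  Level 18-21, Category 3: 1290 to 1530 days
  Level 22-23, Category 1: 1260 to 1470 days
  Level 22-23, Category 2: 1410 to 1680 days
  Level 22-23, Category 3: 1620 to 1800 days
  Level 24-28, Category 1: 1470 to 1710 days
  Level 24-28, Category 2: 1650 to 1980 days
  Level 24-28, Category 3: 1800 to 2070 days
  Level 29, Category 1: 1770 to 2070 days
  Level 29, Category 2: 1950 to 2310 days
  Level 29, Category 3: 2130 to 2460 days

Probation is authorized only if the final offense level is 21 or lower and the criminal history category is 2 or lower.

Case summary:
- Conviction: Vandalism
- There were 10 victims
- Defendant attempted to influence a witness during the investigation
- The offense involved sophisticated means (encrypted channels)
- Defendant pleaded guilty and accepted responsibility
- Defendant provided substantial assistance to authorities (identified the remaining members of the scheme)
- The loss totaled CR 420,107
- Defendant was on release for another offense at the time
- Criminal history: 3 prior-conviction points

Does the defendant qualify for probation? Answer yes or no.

Base offense level for vandalism: 16.
§2 applies: 16 − 2 = 14.
§3 applies: 14 + 1 = 15.
§4 applies: 15 + 1 = 16.
§5 applies (level before this adjustment is 16 ≥ 11, so +4): 16 + 4 = 20.
§6 applies: 20 + 2 = 22.
§7 applies: 22 − 2 = 20.
§8 applies: 20 + 2 = 22.
Final offense level: 22.
Criminal history: 3 prior points → Category 2 (2-6).
Level 22 falls in the 22-23 band.
Grid: Level 22-23 × Category 2 = 1410-1680 days.
Probation check: level 22 > 21 and category 2 ≤ 2 → not eligible.

No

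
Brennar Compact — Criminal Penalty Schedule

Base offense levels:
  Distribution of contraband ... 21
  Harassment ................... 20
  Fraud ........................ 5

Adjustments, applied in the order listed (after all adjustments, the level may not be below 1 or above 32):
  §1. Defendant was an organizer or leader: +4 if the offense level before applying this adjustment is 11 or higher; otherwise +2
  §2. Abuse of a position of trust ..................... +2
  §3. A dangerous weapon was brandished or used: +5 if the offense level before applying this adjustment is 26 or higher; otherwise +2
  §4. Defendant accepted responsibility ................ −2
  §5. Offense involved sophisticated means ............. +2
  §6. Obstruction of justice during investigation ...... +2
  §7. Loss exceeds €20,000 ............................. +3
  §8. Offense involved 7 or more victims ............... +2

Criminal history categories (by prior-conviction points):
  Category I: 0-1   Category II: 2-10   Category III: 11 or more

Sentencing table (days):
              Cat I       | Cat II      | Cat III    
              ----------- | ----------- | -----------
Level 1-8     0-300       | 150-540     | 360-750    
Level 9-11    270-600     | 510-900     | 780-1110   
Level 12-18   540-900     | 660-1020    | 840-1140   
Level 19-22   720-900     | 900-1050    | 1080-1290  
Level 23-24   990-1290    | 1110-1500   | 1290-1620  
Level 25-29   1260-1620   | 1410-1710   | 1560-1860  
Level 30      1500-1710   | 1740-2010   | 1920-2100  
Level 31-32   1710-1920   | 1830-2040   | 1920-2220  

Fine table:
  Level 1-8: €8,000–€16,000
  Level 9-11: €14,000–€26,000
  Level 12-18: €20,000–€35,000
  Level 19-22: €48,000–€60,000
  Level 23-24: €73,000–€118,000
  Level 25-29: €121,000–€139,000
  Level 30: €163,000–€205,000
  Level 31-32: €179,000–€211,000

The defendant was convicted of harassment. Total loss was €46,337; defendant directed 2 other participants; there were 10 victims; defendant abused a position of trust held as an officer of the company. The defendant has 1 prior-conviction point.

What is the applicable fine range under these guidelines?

€179,000–€211,000

Base offense level for harassment: 20.
§1 applies (level before this adjustment is 20 ≥ 11, so +4): 20 + 4 = 24.
§2 applies: 24 + 2 = 26.
§3 does not apply.
§4 does not apply.
§7 applies: 26 + 3 = 29.
§8 applies: 29 + 2 = 31.
Final offense level: 31.
Level 31 falls in the 31-32 band.
Fine table: Level 31-32 → €179,000–€211,000.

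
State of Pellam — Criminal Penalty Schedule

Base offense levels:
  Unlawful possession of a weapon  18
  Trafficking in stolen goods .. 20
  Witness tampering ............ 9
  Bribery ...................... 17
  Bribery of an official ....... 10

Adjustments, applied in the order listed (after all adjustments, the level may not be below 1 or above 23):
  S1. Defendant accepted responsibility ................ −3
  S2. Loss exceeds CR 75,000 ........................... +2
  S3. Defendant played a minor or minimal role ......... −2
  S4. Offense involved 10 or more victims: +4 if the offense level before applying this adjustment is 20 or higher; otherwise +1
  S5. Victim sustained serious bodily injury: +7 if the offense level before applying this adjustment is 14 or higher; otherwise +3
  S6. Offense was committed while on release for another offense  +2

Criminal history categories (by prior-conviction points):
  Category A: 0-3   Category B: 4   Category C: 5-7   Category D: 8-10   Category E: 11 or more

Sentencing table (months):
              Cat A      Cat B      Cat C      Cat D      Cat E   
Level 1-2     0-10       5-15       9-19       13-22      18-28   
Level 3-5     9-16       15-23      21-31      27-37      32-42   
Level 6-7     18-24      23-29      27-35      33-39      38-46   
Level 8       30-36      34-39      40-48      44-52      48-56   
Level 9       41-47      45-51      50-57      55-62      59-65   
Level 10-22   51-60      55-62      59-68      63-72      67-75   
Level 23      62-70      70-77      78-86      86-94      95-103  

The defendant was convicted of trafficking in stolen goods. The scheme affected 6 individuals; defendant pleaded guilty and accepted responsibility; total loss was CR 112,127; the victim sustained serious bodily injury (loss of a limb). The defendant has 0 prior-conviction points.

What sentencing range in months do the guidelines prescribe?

62-70 months

Base offense level for trafficking in stolen goods: 20.
S1 applies: 20 − 3 = 17.
S2 applies: 17 + 2 = 19.
S4 does not apply.
S5 applies (level before this adjustment is 19 ≥ 14, so +7): 19 + 7 = 26.
Level 26 exceeds the maximum of 23; capped at 23.
Final offense level: 23.
Criminal history: 0 prior points → Category A (0-3).
Level 23 falls in the 23 band.
Grid: Level 23 × Category A = 62-70 months.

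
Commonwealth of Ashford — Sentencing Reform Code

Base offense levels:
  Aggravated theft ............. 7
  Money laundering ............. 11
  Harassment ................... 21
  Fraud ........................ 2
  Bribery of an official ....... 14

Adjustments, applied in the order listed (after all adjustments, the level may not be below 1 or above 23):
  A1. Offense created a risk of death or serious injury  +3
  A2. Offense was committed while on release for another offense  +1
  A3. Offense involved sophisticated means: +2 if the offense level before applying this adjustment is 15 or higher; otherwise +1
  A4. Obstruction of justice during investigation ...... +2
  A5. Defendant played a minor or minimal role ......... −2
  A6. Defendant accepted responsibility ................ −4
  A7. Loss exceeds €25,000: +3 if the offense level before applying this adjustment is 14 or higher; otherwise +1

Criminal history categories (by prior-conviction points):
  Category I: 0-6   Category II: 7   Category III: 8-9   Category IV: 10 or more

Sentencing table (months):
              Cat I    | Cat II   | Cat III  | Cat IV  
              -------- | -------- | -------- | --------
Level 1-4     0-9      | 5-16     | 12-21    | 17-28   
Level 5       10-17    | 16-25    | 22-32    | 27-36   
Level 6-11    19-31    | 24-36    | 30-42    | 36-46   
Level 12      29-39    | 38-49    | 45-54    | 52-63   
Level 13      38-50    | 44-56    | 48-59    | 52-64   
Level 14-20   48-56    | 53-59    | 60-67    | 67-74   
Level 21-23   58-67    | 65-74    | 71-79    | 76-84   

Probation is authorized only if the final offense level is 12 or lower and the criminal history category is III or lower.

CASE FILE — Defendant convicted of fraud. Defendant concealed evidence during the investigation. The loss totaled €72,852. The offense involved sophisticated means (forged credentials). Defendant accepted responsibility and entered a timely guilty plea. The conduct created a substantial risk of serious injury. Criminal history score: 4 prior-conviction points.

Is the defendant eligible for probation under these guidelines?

Yes

Base offense level for fraud: 2.
A1 applies: 2 + 3 = 5.
A2 does not apply.
A3 applies (level before this adjustment is 5 < 15, so +1): 5 + 1 = 6.
A4 applies: 6 + 2 = 8.
A6 applies: 8 − 4 = 4.
A7 applies (level before this adjustment is 4 < 14, so +1): 4 + 1 = 5.
Final offense level: 5.
Criminal history: 4 prior points → Category I (0-6).
Level 5 falls in the 5 band.
Grid: Level 5 × Category I = 10-17 months.
Probation check: level 5 ≤ 12 and category I ≤ III → eligible.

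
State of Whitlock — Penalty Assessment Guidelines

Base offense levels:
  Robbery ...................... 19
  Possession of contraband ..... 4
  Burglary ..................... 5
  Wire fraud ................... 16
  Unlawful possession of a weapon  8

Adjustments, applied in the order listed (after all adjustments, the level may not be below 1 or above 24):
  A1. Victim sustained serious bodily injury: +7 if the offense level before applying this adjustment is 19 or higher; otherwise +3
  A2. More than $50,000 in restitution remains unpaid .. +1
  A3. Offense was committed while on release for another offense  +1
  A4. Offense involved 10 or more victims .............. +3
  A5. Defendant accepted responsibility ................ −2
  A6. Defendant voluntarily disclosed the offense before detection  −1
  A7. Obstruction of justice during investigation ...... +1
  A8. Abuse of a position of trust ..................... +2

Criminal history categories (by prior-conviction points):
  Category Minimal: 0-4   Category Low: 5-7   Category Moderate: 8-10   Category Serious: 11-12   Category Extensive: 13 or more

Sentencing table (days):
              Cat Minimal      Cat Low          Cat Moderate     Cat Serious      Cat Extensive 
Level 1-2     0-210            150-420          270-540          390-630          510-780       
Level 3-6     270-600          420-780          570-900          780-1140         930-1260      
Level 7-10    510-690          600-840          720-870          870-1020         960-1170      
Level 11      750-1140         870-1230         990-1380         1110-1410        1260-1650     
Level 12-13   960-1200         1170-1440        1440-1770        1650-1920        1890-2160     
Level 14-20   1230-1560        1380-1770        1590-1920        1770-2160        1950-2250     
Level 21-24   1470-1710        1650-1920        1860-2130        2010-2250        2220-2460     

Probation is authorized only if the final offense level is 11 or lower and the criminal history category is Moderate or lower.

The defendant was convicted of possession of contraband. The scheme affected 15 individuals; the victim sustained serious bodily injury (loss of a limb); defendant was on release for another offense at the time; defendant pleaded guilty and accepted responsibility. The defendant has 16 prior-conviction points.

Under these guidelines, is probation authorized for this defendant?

No

Base offense level for possession of contraband: 4.
A1 applies (level before this adjustment is 4 < 19, so +3): 4 + 3 = 7.
A2 does not apply.
A3 applies: 7 + 1 = 8.
A4 applies: 8 + 3 = 11.
A5 applies: 11 − 2 = 9.
A6 does not apply.
A7 does not apply.
A8 does not apply.
Final offense level: 9.
Criminal history: 16 prior points → Category Extensive (13+).
Level 9 falls in the 7-10 band.
Grid: Level 7-10 × Category Extensive = 960-1170 days.
Probation check: level 9 ≤ 11 and category Extensive > Moderate → not eligible.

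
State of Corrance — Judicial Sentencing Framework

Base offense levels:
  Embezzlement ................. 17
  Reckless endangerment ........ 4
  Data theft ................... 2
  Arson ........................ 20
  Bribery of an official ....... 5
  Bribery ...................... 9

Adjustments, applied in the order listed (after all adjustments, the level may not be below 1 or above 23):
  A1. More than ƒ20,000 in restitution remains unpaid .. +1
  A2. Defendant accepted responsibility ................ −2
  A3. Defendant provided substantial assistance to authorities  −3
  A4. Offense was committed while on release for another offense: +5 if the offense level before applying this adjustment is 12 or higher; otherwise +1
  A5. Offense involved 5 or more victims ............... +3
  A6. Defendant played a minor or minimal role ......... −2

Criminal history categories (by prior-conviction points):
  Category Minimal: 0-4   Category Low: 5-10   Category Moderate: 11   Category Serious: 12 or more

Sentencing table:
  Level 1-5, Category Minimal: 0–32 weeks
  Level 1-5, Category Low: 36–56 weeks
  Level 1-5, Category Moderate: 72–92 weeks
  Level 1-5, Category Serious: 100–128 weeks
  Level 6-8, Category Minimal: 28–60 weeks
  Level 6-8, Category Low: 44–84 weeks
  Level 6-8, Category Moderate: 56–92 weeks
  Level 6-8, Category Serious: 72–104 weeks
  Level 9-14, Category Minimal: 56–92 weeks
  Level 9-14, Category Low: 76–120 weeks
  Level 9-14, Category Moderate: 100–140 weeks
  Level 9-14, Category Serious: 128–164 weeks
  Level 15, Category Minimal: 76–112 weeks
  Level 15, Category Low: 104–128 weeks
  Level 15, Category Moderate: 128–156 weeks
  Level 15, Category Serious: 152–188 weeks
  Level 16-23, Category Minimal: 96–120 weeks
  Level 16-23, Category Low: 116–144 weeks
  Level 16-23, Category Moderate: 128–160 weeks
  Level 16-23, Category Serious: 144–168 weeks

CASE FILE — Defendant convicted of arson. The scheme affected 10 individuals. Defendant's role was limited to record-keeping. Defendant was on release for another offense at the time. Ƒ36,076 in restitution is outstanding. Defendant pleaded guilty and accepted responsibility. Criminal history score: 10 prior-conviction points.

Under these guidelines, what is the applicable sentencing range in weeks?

Base offense level for arson: 20.
A1 applies: 20 + 1 = 21.
A2 applies: 21 − 2 = 19.
A3 does not apply.
A4 applies (level before this adjustment is 19 ≥ 12, so +5): 19 + 5 = 24.
A5 applies: 24 + 3 = 27.
A6 applies: 27 − 2 = 25.
Level 25 exceeds the maximum of 23; capped at 23.
Final offense level: 23.
Criminal history: 10 prior points → Category Low (5-10).
Level 23 falls in the 16-23 band.
Grid: Level 16-23 × Category Low = 116-144 weeks.

116-144 weeks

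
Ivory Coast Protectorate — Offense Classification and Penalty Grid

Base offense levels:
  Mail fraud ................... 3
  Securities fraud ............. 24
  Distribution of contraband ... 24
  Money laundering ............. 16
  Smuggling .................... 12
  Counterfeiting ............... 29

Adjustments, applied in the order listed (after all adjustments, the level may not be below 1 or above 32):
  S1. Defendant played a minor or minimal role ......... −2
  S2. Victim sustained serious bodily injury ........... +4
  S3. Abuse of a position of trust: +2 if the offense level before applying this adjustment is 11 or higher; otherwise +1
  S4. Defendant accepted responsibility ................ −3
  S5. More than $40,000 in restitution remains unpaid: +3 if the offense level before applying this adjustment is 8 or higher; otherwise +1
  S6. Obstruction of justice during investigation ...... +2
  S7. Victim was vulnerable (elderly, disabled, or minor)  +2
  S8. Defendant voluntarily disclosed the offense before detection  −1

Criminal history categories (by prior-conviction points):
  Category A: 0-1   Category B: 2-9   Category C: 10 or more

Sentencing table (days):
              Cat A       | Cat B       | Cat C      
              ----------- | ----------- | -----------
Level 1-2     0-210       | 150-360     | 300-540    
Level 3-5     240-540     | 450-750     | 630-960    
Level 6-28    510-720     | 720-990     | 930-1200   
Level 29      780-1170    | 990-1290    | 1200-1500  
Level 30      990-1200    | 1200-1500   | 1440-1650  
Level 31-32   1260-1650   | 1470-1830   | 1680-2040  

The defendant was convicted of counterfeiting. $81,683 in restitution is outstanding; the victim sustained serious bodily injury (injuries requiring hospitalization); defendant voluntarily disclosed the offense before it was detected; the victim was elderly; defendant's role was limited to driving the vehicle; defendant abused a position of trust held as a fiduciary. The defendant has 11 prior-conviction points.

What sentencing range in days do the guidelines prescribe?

1680-2040 days

Base offense level for counterfeiting: 29.
S1 applies: 29 − 2 = 27.
S2 applies: 27 + 4 = 31.
S3 applies (level before this adjustment is 31 ≥ 11, so +2): 31 + 2 = 33.
S4 does not apply.
S5 applies (level before this adjustment is 33 ≥ 8, so +3): 33 + 3 = 36.
S6 does not apply.
S7 applies: 36 + 2 = 38.
S8 applies: 38 − 1 = 37.
Level 37 exceeds the maximum of 32; capped at 32.
Final offense level: 32.
Criminal history: 11 prior points → Category C (10+).
Level 32 falls in the 31-32 band.
Grid: Level 31-32 × Category C = 1680-2040 days.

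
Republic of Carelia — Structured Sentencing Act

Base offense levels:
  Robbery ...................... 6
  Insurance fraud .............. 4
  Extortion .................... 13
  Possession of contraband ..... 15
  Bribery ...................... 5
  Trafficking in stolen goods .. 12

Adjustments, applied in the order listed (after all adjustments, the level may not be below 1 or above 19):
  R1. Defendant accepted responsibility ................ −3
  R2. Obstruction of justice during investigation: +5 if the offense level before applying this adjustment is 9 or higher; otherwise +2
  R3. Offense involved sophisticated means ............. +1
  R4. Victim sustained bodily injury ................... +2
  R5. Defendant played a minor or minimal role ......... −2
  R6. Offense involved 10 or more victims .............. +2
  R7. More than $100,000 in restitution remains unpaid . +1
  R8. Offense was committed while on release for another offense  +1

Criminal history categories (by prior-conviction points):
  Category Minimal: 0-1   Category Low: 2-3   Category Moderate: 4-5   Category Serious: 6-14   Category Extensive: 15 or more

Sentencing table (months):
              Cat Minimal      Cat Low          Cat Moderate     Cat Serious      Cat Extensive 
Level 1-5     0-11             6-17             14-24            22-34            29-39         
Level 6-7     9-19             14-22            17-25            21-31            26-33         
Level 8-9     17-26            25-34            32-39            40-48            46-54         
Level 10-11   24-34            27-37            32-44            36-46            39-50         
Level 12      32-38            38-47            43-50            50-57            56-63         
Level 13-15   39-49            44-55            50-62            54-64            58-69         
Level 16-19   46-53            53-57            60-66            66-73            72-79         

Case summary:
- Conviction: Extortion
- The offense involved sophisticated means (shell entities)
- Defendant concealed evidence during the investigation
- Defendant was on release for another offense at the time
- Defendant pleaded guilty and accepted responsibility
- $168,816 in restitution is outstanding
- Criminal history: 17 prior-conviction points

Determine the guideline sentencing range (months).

Base offense level for extortion: 13.
R1 applies: 13 − 3 = 10.
R2 applies (level before this adjustment is 10 ≥ 9, so +5): 10 + 5 = 15.
R3 applies: 15 + 1 = 16.
R4 does not apply.
R6 does not apply.
R7 applies: 16 + 1 = 17.
R8 applies: 17 + 1 = 18.
Final offense level: 18.
Criminal history: 17 prior points → Category Extensive (15+).
Level 18 falls in the 16-19 band.
Grid: Level 16-19 × Category Extensive = 72-79 months.

72-79 months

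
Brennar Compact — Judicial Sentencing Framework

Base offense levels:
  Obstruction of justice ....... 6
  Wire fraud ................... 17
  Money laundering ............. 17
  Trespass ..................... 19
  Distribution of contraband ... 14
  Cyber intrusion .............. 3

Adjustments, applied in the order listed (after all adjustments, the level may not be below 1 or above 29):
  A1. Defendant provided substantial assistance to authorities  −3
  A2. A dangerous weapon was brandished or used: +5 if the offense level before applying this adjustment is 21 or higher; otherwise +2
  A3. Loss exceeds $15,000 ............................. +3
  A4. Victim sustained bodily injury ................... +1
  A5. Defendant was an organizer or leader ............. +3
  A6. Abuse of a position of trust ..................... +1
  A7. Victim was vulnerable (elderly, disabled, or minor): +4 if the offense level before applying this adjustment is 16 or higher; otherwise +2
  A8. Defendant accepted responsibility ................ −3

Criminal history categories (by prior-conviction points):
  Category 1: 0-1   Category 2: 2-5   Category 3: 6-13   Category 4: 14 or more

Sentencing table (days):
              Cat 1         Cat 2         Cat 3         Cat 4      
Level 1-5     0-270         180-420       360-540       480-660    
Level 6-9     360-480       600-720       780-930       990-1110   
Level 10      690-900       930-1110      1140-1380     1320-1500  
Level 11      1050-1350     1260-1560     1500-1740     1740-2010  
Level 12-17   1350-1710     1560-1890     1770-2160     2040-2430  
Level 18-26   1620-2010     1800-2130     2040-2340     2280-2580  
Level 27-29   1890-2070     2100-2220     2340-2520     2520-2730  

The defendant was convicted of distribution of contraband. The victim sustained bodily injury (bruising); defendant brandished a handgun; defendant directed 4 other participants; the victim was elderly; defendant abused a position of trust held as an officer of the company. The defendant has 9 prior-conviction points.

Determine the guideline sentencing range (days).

2040-2340 days

Base offense level for distribution of contraband: 14.
A2 applies (level before this adjustment is 14 < 21, so +2): 14 + 2 = 16.
A3 does not apply.
A4 applies: 16 + 1 = 17.
A5 applies: 17 + 3 = 20.
A6 applies: 20 + 1 = 21.
A7 applies (level before this adjustment is 21 ≥ 16, so +4): 21 + 4 = 25.
A8 does not apply.
Final offense level: 25.
Criminal history: 9 prior points → Category 3 (6-13).
Level 25 falls in the 18-26 band.
Grid: Level 18-26 × Category 3 = 2040-2340 days.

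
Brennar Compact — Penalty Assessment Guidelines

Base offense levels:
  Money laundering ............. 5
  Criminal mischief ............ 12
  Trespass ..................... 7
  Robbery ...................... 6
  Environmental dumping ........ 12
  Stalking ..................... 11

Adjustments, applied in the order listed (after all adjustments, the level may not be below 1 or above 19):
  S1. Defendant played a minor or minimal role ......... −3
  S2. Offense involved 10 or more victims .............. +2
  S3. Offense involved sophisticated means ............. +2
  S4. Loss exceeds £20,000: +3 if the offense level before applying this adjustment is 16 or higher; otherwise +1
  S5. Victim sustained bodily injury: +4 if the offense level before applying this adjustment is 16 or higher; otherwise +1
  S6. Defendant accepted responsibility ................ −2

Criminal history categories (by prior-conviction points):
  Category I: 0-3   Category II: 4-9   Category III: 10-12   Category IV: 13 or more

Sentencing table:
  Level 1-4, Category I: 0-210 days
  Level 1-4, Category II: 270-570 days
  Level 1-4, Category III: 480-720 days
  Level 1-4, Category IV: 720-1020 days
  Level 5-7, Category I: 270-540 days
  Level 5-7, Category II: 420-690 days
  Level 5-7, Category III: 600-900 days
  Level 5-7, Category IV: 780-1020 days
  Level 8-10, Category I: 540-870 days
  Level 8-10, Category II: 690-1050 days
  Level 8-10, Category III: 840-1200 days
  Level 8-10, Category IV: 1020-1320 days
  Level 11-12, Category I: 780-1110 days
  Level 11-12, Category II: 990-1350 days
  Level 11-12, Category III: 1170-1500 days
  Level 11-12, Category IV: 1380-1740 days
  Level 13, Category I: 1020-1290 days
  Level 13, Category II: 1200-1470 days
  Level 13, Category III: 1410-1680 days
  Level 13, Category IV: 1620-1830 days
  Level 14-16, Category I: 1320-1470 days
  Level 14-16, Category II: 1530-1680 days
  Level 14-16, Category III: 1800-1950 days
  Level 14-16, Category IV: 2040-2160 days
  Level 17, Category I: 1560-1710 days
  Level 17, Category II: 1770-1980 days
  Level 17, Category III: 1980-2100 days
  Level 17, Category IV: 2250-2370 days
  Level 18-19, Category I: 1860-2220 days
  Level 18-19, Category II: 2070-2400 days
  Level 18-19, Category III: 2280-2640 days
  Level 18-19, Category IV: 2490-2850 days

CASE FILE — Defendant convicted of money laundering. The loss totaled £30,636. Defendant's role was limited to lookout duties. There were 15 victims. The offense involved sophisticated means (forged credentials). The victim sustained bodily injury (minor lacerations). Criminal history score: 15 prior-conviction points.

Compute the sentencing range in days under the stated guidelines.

1020-1320 days

Base offense level for money laundering: 5.
S1 applies: 5 − 3 = 2.
S2 applies: 2 + 2 = 4.
S3 applies: 4 + 2 = 6.
S4 applies (level before this adjustment is 6 < 16, so +1): 6 + 1 = 7.
S5 applies (level before this adjustment is 7 < 16, so +1): 7 + 1 = 8.
S6 does not apply.
Final offense level: 8.
Criminal history: 15 prior points → Category IV (13+).
Level 8 falls in the 8-10 band.
Grid: Level 8-10 × Category IV = 1020-1320 days.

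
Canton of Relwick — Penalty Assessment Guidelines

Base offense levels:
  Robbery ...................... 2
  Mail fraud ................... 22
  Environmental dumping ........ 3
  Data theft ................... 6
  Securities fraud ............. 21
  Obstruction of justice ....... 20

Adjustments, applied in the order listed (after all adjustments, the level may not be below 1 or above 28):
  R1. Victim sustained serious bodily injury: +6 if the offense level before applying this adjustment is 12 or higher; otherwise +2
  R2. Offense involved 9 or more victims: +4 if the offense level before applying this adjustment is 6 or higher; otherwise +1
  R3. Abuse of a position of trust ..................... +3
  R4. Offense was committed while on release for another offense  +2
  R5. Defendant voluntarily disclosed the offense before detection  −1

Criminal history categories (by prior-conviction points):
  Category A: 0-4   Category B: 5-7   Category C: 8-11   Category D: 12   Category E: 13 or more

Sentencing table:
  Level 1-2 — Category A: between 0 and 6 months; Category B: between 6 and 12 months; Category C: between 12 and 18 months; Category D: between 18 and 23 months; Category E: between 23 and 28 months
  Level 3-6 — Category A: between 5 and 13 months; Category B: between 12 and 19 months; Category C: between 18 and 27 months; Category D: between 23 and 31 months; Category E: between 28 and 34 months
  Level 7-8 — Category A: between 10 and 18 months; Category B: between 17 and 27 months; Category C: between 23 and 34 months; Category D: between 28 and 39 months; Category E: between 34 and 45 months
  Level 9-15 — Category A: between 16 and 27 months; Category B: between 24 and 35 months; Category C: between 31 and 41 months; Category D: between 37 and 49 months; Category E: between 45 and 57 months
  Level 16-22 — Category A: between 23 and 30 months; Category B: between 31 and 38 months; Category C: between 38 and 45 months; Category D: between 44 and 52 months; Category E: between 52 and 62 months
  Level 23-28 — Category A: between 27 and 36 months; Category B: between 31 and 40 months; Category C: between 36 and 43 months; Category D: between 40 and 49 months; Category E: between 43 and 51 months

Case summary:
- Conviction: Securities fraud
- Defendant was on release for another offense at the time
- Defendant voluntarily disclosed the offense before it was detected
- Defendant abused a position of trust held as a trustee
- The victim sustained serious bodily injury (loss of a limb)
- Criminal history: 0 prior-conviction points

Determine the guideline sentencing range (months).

Base offense level for securities fraud: 21.
R1 applies (level before this adjustment is 21 ≥ 12, so +6): 21 + 6 = 27.
R2 does not apply.
R3 applies: 27 + 3 = 30.
R4 applies: 30 + 2 = 32.
R5 applies: 32 − 1 = 31.
Level 31 exceeds the maximum of 28; capped at 28.
Final offense level: 28.
Criminal history: 0 prior points → Category A (0-4).
Level 28 falls in the 23-28 band.
Grid: Level 23-28 × Category A = 27-36 months.

27-36 months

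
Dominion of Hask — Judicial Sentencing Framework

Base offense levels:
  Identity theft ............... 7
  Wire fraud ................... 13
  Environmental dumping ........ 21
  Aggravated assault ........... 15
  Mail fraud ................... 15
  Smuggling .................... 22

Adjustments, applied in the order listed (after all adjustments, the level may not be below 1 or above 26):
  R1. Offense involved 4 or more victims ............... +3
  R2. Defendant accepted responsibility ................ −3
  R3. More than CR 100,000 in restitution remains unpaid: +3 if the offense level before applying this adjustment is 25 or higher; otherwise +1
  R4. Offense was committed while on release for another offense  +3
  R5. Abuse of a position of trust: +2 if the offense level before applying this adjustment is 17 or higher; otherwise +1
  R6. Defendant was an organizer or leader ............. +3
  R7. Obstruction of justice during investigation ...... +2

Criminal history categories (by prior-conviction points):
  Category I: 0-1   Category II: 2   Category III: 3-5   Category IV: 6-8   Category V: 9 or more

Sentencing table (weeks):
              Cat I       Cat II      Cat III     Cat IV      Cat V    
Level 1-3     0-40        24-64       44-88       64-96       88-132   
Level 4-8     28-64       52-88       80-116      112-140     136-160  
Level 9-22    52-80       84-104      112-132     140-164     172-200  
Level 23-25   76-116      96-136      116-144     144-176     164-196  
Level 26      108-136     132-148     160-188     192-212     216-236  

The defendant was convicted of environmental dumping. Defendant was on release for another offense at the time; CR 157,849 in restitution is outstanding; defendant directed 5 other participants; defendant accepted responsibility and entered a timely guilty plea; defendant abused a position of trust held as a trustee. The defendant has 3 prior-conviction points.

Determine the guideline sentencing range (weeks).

Base offense level for environmental dumping: 21.
R1 does not apply.
R2 applies: 21 − 3 = 18.
R3 applies (level before this adjustment is 18 < 25, so +1): 18 + 1 = 19.
R4 applies: 19 + 3 = 22.
R5 applies (level before this adjustment is 22 ≥ 17, so +2): 22 + 2 = 24.
R6 applies: 24 + 3 = 27.
Level 27 exceeds the maximum of 26; capped at 26.
Final offense level: 26.
Criminal history: 3 prior points → Category III (3-5).
Level 26 falls in the 26 band.
Grid: Level 26 × Category III = 160-188 weeks.

160-188 weeks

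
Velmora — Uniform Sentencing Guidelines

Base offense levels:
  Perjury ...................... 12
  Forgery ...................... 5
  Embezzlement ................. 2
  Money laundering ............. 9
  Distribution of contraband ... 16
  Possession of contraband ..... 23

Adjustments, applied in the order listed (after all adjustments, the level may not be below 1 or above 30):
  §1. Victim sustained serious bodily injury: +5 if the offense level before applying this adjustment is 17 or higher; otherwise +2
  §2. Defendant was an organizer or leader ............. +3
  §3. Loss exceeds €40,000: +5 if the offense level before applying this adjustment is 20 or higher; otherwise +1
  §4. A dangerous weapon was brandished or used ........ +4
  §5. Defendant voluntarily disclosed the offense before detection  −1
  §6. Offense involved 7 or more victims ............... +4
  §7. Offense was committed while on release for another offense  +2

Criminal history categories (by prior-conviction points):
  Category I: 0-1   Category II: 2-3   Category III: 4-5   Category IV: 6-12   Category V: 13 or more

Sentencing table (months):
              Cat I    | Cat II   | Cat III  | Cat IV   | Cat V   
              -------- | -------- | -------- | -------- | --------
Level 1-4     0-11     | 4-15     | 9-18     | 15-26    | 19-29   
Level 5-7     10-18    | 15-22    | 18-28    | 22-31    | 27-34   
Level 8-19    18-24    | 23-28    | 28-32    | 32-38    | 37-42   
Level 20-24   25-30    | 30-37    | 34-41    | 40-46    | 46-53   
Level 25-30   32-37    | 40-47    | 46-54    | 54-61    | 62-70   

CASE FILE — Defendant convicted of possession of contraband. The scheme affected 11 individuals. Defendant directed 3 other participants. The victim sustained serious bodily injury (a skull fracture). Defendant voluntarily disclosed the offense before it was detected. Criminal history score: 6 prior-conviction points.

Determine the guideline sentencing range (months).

54-61 months

Base offense level for possession of contraband: 23.
§1 applies (level before this adjustment is 23 ≥ 17, so +5): 23 + 5 = 28.
§2 applies: 28 + 3 = 31.
§5 applies: 31 − 1 = 30.
§6 applies: 30 + 4 = 34.
Level 34 exceeds the maximum of 30; capped at 30.
Final offense level: 30.
Criminal history: 6 prior points → Category IV (6-12).
Level 30 falls in the 25-30 band.
Grid: Level 25-30 × Category IV = 54-61 months.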